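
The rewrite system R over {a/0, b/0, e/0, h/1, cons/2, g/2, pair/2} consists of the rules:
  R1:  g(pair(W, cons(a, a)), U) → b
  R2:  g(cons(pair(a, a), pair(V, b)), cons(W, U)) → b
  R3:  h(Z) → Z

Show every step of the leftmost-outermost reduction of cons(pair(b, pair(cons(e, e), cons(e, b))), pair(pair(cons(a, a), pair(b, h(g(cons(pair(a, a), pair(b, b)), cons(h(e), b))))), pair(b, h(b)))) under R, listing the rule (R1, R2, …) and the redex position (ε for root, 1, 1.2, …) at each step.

cons(pair(b, pair(cons(e, e), cons(e, b))), pair(pair(cons(a, a), pair(b, b)), pair(b, b)))

1. cons(pair(b, pair(cons(e, e), cons(e, b))), pair(pair(cons(a, a), pair(b, h(g(cons(pair(a, a), pair(b, b)), cons(h(e), b))))), pair(b, h(b))))  →  cons(pair(b, pair(cons(e, e), cons(e, b))), pair(pair(cons(a, a), pair(b, g(cons(pair(a, a), pair(b, b)), cons(h(e), b)))), pair(b, h(b))))   [R3 at 2.1.2.2]
2. cons(pair(b, pair(cons(e, e), cons(e, b))), pair(pair(cons(a, a), pair(b, g(cons(pair(a, a), pair(b, b)), cons(h(e), b)))), pair(b, h(b))))  →  cons(pair(b, pair(cons(e, e), cons(e, b))), pair(pair(cons(a, a), pair(b, b)), pair(b, h(b))))   [R2 at 2.1.2.2]
3. cons(pair(b, pair(cons(e, e), cons(e, b))), pair(pair(cons(a, a), pair(b, b)), pair(b, h(b))))  →  cons(pair(b, pair(cons(e, e), cons(e, b))), pair(pair(cons(a, a), pair(b, b)), pair(b, b)))   [R3 at 2.2.2]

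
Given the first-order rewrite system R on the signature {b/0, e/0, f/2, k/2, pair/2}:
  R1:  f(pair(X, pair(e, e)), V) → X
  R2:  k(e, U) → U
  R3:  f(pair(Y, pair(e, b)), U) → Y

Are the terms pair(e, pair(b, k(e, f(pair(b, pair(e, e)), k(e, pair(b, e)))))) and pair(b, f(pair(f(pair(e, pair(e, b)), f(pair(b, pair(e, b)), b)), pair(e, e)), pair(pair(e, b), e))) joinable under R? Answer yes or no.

Reduce t₁ = pair(e, pair(b, k(e, f(pair(b, pair(e, e)), k(e, pair(b, e)))))):
1. pair(e, pair(b, k(e, f(pair(b, pair(e, e)), k(e, pair(b, e))))))  →  pair(e, pair(b, f(pair(b, pair(e, e)), k(e, pair(b, e)))))   [R2 at 2.2]
2. pair(e, pair(b, f(pair(b, pair(e, e)), k(e, pair(b, e)))))  →  pair(e, pair(b, b))   [R1 at 2.2]

Reduce t₂ = pair(b, f(pair(f(pair(e, pair(e, b)), f(pair(b, pair(e, b)), b)), pair(e, e)), pair(pair(e, b), e))):
1. pair(b, f(pair(f(pair(e, pair(e, b)), f(pair(b, pair(e, b)), b)), pair(e, e)), pair(pair(e, b), e)))  →  pair(b, f(pair(e, pair(e, b)), f(pair(b, pair(e, b)), b)))   [R1 at 2]
2. pair(b, f(pair(e, pair(e, b)), f(pair(b, pair(e, b)), b)))  →  pair(b, e)   [R3 at 2]

no — NF(t₁) = pair(e, pair(b, b)), NF(t₂) = pair(b, e)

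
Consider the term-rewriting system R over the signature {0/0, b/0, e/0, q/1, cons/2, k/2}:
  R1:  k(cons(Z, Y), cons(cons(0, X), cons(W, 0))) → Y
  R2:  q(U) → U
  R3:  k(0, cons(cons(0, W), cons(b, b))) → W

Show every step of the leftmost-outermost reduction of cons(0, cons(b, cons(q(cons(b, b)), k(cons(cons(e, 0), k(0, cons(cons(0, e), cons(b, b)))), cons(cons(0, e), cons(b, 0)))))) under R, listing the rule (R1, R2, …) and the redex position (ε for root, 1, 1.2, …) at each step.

cons(0, cons(b, cons(cons(b, b), e)))

1. cons(0, cons(b, cons(q(cons(b, b)), k(cons(cons(e, 0), k(0, cons(cons(0, e), cons(b, b)))), cons(cons(0, e), cons(b, 0))))))  →  cons(0, cons(b, cons(cons(b, b), k(cons(cons(e, 0), k(0, cons(cons(0, e), cons(b, b)))), cons(cons(0, e), cons(b, 0))))))   [R2 at 2.2.1]
2. cons(0, cons(b, cons(cons(b, b), k(cons(cons(e, 0), k(0, cons(cons(0, e), cons(b, b)))), cons(cons(0, e), cons(b, 0))))))  →  cons(0, cons(b, cons(cons(b, b), k(0, cons(cons(0, e), cons(b, b))))))   [R1 at 2.2.2]
3. cons(0, cons(b, cons(cons(b, b), k(0, cons(cons(0, e), cons(b, b))))))  →  cons(0, cons(b, cons(cons(b, b), e)))   [R3 at 2.2.2]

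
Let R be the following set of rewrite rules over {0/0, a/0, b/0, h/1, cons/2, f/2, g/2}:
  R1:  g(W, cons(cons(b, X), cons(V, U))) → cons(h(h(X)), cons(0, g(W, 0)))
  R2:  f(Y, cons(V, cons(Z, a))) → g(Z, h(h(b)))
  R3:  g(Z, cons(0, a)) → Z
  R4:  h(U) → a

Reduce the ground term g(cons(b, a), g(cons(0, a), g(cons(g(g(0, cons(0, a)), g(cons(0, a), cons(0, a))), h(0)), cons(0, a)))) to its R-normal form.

cons(b, a)

1. g(cons(b, a), g(cons(0, a), g(cons(g(g(0, cons(0, a)), g(cons(0, a), cons(0, a))), h(0)), cons(0, a))))  →  g(cons(b, a), g(cons(0, a), cons(g(g(0, cons(0, a)), g(cons(0, a), cons(0, a))), h(0))))   [R3 at 2.2]
2. g(cons(b, a), g(cons(0, a), cons(g(g(0, cons(0, a)), g(cons(0, a), cons(0, a))), h(0))))  →  g(cons(b, a), g(cons(0, a), cons(g(0, g(cons(0, a), cons(0, a))), h(0))))   [R3 at 2.2.1.1]
3. g(cons(b, a), g(cons(0, a), cons(g(0, g(cons(0, a), cons(0, a))), h(0))))  →  g(cons(b, a), g(cons(0, a), cons(g(0, cons(0, a)), h(0))))   [R3 at 2.2.1.2]
4. g(cons(b, a), g(cons(0, a), cons(g(0, cons(0, a)), h(0))))  →  g(cons(b, a), g(cons(0, a), cons(0, h(0))))   [R3 at 2.2.1]
5. g(cons(b, a), g(cons(0, a), cons(0, h(0))))  →  g(cons(b, a), g(cons(0, a), cons(0, a)))   [R4 at 2.2.2]
6. g(cons(b, a), g(cons(0, a), cons(0, a)))  →  g(cons(b, a), cons(0, a))   [R3 at 2]
7. g(cons(b, a), cons(0, a))  →  cons(b, a)   [R3 at ε]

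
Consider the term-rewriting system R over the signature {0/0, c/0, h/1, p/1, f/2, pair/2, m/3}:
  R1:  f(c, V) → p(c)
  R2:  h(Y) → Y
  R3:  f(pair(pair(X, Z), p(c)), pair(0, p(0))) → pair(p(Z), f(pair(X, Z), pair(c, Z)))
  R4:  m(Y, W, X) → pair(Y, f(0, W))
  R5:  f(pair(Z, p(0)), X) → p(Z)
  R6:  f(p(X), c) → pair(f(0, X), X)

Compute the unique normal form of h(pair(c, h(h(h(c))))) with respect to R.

1. h(pair(c, h(h(h(c)))))  →  pair(c, h(h(h(c))))   [R2 at ε]
2. pair(c, h(h(h(c))))  →  pair(c, h(h(c)))   [R2 at 2]
3. pair(c, h(h(c)))  →  pair(c, h(c))   [R2 at 2]
4. pair(c, h(c))  →  pair(c, c)   [R2 at 2]

pair(c, c)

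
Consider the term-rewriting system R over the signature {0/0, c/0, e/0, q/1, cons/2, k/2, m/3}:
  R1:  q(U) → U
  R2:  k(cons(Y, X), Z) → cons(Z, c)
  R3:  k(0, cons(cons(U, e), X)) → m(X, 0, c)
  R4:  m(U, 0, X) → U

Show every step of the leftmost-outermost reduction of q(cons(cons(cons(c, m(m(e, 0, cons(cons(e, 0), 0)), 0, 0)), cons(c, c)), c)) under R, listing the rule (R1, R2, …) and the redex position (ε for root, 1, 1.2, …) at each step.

1. q(cons(cons(cons(c, m(m(e, 0, cons(cons(e, 0), 0)), 0, 0)), cons(c, c)), c))  →  cons(cons(cons(c, m(m(e, 0, cons(cons(e, 0), 0)), 0, 0)), cons(c, c)), c)   [R1 at ε]
2. cons(cons(cons(c, m(m(e, 0, cons(cons(e, 0), 0)), 0, 0)), cons(c, c)), c)  →  cons(cons(cons(c, m(e, 0, cons(cons(e, 0), 0))), cons(c, c)), c)   [R4 at 1.1.2]
3. cons(cons(cons(c, m(e, 0, cons(cons(e, 0), 0))), cons(c, c)), c)  →  cons(cons(cons(c, e), cons(c, c)), c)   [R4 at 1.1.2]

cons(cons(cons(c, e), cons(c, c)), c)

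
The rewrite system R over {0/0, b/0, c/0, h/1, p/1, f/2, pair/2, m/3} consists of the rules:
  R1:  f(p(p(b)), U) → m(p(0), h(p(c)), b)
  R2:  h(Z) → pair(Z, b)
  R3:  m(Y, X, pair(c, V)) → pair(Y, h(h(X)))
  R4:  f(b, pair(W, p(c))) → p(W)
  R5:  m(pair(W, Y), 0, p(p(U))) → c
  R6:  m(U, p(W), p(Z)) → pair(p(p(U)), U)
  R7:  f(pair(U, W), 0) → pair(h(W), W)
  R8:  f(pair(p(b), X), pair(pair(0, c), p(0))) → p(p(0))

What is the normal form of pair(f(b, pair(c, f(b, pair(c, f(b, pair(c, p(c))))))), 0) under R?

pair(p(c), 0)

1. pair(f(b, pair(c, f(b, pair(c, f(b, pair(c, p(c))))))), 0)  →  pair(f(b, pair(c, f(b, pair(c, p(c))))), 0)   [R4 at 1.2.2.2.2]
2. pair(f(b, pair(c, f(b, pair(c, p(c))))), 0)  →  pair(f(b, pair(c, p(c))), 0)   [R4 at 1.2.2]
3. pair(f(b, pair(c, p(c))), 0)  →  pair(p(c), 0)   [R4 at 1]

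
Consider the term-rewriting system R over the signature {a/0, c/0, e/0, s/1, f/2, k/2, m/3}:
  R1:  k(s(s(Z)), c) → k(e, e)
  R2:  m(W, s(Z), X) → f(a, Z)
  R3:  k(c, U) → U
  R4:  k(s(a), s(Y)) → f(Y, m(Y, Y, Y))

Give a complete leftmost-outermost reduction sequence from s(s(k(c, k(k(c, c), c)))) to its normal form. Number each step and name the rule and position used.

1. s(s(k(c, k(k(c, c), c))))  →  s(s(k(k(c, c), c)))   [R3 at 1.1]
2. s(s(k(k(c, c), c)))  →  s(s(k(c, c)))   [R3 at 1.1.1]
3. s(s(k(c, c)))  →  s(s(c))   [R3 at 1.1]

s(s(c))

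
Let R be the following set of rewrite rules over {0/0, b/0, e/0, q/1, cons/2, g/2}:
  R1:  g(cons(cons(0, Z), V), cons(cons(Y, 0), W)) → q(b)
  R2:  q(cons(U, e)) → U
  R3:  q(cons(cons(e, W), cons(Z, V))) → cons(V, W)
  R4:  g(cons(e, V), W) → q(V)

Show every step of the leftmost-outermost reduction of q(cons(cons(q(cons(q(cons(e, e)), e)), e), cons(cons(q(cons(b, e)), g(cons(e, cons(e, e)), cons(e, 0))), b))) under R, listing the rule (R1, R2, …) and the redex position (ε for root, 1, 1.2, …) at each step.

cons(b, e)

1. q(cons(cons(q(cons(q(cons(e, e)), e)), e), cons(cons(q(cons(b, e)), g(cons(e, cons(e, e)), cons(e, 0))), b)))  →  q(cons(cons(q(cons(e, e)), e), cons(cons(q(cons(b, e)), g(cons(e, cons(e, e)), cons(e, 0))), b)))   [R2 at 1.1.1]
2. q(cons(cons(q(cons(e, e)), e), cons(cons(q(cons(b, e)), g(cons(e, cons(e, e)), cons(e, 0))), b)))  →  q(cons(cons(e, e), cons(cons(q(cons(b, e)), g(cons(e, cons(e, e)), cons(e, 0))), b)))   [R2 at 1.1.1]
3. q(cons(cons(e, e), cons(cons(q(cons(b, e)), g(cons(e, cons(e, e)), cons(e, 0))), b)))  →  cons(b, e)   [R3 at ε]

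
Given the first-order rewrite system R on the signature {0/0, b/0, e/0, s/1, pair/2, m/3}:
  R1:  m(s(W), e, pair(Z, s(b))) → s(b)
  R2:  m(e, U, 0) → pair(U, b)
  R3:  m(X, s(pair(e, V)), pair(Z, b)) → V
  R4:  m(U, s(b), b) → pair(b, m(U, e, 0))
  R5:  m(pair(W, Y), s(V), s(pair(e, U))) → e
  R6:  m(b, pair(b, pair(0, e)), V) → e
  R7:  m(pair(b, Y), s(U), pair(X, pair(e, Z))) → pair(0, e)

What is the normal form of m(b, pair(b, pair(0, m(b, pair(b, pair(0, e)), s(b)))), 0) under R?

1. m(b, pair(b, pair(0, m(b, pair(b, pair(0, e)), s(b)))), 0)  →  m(b, pair(b, pair(0, e)), 0)   [R6 at 2.2.2]
2. m(b, pair(b, pair(0, e)), 0)  →  e   [R6 at ε]

e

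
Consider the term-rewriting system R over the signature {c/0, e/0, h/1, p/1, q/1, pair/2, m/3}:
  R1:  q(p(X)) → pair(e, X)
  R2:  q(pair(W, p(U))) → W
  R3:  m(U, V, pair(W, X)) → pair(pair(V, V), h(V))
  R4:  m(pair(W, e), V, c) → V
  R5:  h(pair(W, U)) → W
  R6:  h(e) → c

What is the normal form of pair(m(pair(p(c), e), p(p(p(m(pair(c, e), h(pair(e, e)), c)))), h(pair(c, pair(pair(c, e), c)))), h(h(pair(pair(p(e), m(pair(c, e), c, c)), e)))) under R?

1. pair(m(pair(p(c), e), p(p(p(m(pair(c, e), h(pair(e, e)), c)))), h(pair(c, pair(pair(c, e), c)))), h(h(pair(pair(p(e), m(pair(c, e), c, c)), e))))  →  pair(m(pair(p(c), e), p(p(p(h(pair(e, e))))), h(pair(c, pair(pair(c, e), c)))), h(h(pair(pair(p(e), m(pair(c, e), c, c)), e))))   [R4 at 1.2.1.1.1]
2. pair(m(pair(p(c), e), p(p(p(h(pair(e, e))))), h(pair(c, pair(pair(c, e), c)))), h(h(pair(pair(p(e), m(pair(c, e), c, c)), e))))  →  pair(m(pair(p(c), e), p(p(p(e))), h(pair(c, pair(pair(c, e), c)))), h(h(pair(pair(p(e), m(pair(c, e), c, c)), e))))   [R5 at 1.2.1.1.1]
3. pair(m(pair(p(c), e), p(p(p(e))), h(pair(c, pair(pair(c, e), c)))), h(h(pair(pair(p(e), m(pair(c, e), c, c)), e))))  →  pair(m(pair(p(c), e), p(p(p(e))), c), h(h(pair(pair(p(e), m(pair(c, e), c, c)), e))))   [R5 at 1.3]
4. pair(m(pair(p(c), e), p(p(p(e))), c), h(h(pair(pair(p(e), m(pair(c, e), c, c)), e))))  →  pair(p(p(p(e))), h(h(pair(pair(p(e), m(pair(c, e), c, c)), e))))   [R4 at 1]
5. pair(p(p(p(e))), h(h(pair(pair(p(e), m(pair(c, e), c, c)), e))))  →  pair(p(p(p(e))), h(pair(p(e), m(pair(c, e), c, c))))   [R5 at 2.1]
6. pair(p(p(p(e))), h(pair(p(e), m(pair(c, e), c, c))))  →  pair(p(p(p(e))), p(e))   [R5 at 2]

pair(p(p(p(e))), p(e))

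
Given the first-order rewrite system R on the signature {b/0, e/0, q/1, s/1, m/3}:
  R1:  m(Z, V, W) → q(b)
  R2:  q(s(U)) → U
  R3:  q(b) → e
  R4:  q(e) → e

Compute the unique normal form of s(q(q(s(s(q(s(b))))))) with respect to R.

s(b)

1. s(q(q(s(s(q(s(b)))))))  →  s(q(s(q(s(b)))))   [R2 at 1.1]
2. s(q(s(q(s(b)))))  →  s(q(s(b)))   [R2 at 1]
3. s(q(s(b)))  →  s(b)   [R2 at 1]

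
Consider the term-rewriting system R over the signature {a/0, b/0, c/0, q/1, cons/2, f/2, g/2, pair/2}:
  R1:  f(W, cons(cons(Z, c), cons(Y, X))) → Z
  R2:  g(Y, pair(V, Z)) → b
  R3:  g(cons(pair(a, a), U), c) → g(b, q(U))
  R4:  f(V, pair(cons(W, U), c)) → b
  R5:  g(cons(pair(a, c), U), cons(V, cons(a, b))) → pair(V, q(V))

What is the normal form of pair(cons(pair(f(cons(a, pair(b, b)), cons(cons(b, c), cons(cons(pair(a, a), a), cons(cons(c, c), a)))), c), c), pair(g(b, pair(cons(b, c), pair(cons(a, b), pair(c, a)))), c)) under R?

pair(cons(pair(b, c), c), pair(b, c))

1. pair(cons(pair(f(cons(a, pair(b, b)), cons(cons(b, c), cons(cons(pair(a, a), a), cons(cons(c, c), a)))), c), c), pair(g(b, pair(cons(b, c), pair(cons(a, b), pair(c, a)))), c))  →  pair(cons(pair(b, c), c), pair(g(b, pair(cons(b, c), pair(cons(a, b), pair(c, a)))), c))   [R1 at 1.1.1]
2. pair(cons(pair(b, c), c), pair(g(b, pair(cons(b, c), pair(cons(a, b), pair(c, a)))), c))  →  pair(cons(pair(b, c), c), pair(b, c))   [R2 at 2.1]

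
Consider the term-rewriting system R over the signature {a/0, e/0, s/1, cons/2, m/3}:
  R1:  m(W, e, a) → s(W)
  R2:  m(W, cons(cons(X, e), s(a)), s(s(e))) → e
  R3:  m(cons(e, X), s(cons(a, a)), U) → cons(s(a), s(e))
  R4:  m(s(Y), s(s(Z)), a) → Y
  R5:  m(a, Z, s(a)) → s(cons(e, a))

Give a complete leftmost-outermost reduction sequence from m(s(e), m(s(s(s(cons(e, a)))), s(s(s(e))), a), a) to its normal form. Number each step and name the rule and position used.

e

1. m(s(e), m(s(s(s(cons(e, a)))), s(s(s(e))), a), a)  →  m(s(e), s(s(cons(e, a))), a)   [R4 at 2]
2. m(s(e), s(s(cons(e, a))), a)  →  e   [R4 at ε]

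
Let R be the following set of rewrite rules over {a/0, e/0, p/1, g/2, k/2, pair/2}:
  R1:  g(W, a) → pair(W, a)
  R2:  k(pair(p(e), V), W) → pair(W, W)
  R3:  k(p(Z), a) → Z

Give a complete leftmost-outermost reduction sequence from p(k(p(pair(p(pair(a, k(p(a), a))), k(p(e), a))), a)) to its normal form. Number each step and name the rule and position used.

1. p(k(p(pair(p(pair(a, k(p(a), a))), k(p(e), a))), a))  →  p(pair(p(pair(a, k(p(a), a))), k(p(e), a)))   [R3 at 1]
2. p(pair(p(pair(a, k(p(a), a))), k(p(e), a)))  →  p(pair(p(pair(a, a)), k(p(e), a)))   [R3 at 1.1.1.2]
3. p(pair(p(pair(a, a)), k(p(e), a)))  →  p(pair(p(pair(a, a)), e))   [R3 at 1.2]

p(pair(p(pair(a, a)), e))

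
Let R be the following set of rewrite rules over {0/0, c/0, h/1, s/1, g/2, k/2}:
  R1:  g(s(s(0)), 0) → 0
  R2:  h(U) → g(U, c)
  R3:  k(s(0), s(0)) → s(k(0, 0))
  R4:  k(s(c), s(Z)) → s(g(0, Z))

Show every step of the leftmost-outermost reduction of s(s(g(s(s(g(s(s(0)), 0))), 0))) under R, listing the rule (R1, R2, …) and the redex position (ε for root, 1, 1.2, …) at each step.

1. s(s(g(s(s(g(s(s(0)), 0))), 0)))  →  s(s(g(s(s(0)), 0)))   [R1 at 1.1.1.1.1]
2. s(s(g(s(s(0)), 0)))  →  s(s(0))   [R1 at 1.1]

s(s(0))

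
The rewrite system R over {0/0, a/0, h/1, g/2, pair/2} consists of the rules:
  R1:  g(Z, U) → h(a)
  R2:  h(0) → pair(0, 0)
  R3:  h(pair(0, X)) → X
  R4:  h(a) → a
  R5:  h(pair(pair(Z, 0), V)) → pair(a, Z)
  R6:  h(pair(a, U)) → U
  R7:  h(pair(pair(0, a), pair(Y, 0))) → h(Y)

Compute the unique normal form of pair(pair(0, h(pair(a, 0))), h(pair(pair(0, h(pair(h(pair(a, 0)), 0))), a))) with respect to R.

1. pair(pair(0, h(pair(a, 0))), h(pair(pair(0, h(pair(h(pair(a, 0)), 0))), a)))  →  pair(pair(0, 0), h(pair(pair(0, h(pair(h(pair(a, 0)), 0))), a)))   [R6 at 1.2]
2. pair(pair(0, 0), h(pair(pair(0, h(pair(h(pair(a, 0)), 0))), a)))  →  pair(pair(0, 0), h(pair(pair(0, h(pair(0, 0))), a)))   [R6 at 2.1.1.2.1.1]
3. pair(pair(0, 0), h(pair(pair(0, h(pair(0, 0))), a)))  →  pair(pair(0, 0), h(pair(pair(0, 0), a)))   [R3 at 2.1.1.2]
4. pair(pair(0, 0), h(pair(pair(0, 0), a)))  →  pair(pair(0, 0), pair(a, 0))   [R5 at 2]

pair(pair(0, 0), pair(a, 0))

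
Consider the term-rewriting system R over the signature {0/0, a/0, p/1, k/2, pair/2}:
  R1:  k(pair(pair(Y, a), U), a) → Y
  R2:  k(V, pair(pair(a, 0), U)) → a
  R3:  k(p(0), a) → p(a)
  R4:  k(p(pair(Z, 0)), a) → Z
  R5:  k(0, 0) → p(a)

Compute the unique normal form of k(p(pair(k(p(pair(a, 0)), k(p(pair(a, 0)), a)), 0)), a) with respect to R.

a

1. k(p(pair(k(p(pair(a, 0)), k(p(pair(a, 0)), a)), 0)), a)  →  k(p(pair(a, 0)), k(p(pair(a, 0)), a))   [R4 at ε]
2. k(p(pair(a, 0)), k(p(pair(a, 0)), a))  →  k(p(pair(a, 0)), a)   [R4 at 2]
3. k(p(pair(a, 0)), a)  →  a   [R4 at ε]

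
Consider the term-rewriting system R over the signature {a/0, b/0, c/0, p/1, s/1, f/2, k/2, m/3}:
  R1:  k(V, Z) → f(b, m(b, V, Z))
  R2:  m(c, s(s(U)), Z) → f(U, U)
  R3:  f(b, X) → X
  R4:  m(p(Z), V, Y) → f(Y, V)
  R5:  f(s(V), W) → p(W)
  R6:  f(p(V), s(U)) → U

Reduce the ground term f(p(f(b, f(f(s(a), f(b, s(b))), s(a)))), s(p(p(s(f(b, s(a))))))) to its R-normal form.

p(p(s(s(a))))

1. f(p(f(b, f(f(s(a), f(b, s(b))), s(a)))), s(p(p(s(f(b, s(a)))))))  →  p(p(s(f(b, s(a)))))   [R6 at ε]
2. p(p(s(f(b, s(a)))))  →  p(p(s(s(a))))   [R3 at 1.1.1]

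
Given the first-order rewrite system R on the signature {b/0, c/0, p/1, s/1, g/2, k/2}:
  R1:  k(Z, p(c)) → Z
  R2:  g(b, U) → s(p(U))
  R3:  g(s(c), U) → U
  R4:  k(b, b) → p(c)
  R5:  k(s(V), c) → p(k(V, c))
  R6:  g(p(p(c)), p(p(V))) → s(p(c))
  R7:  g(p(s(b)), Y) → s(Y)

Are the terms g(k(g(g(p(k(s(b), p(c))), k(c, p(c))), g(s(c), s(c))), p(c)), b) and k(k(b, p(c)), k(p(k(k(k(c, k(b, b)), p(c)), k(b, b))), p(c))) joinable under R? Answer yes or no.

Reduce t₁ = g(k(g(g(p(k(s(b), p(c))), k(c, p(c))), g(s(c), s(c))), p(c)), b):
1. g(k(g(g(p(k(s(b), p(c))), k(c, p(c))), g(s(c), s(c))), p(c)), b)  →  g(g(g(p(k(s(b), p(c))), k(c, p(c))), g(s(c), s(c))), b)   [R1 at 1]
2. g(g(g(p(k(s(b), p(c))), k(c, p(c))), g(s(c), s(c))), b)  →  g(g(g(p(s(b)), k(c, p(c))), g(s(c), s(c))), b)   [R1 at 1.1.1.1]
3. g(g(g(p(s(b)), k(c, p(c))), g(s(c), s(c))), b)  →  g(g(s(k(c, p(c))), g(s(c), s(c))), b)   [R7 at 1.1]
4. g(g(s(k(c, p(c))), g(s(c), s(c))), b)  →  g(g(s(c), g(s(c), s(c))), b)   [R1 at 1.1.1]
5. g(g(s(c), g(s(c), s(c))), b)  →  g(g(s(c), s(c)), b)   [R3 at 1]
6. g(g(s(c), s(c)), b)  →  g(s(c), b)   [R3 at 1]
7. g(s(c), b)  →  b   [R3 at ε]

Reduce t₂ = k(k(b, p(c)), k(p(k(k(k(c, k(b, b)), p(c)), k(b, b))), p(c))):
1. k(k(b, p(c)), k(p(k(k(k(c, k(b, b)), p(c)), k(b, b))), p(c)))  →  k(b, k(p(k(k(k(c, k(b, b)), p(c)), k(b, b))), p(c)))   [R1 at 1]
2. k(b, k(p(k(k(k(c, k(b, b)), p(c)), k(b, b))), p(c)))  →  k(b, p(k(k(k(c, k(b, b)), p(c)), k(b, b))))   [R1 at 2]
3. k(b, p(k(k(k(c, k(b, b)), p(c)), k(b, b))))  →  k(b, p(k(k(c, k(b, b)), k(b, b))))   [R1 at 2.1.1]
4. k(b, p(k(k(c, k(b, b)), k(b, b))))  →  k(b, p(k(k(c, p(c)), k(b, b))))   [R4 at 2.1.1.2]
5. k(b, p(k(k(c, p(c)), k(b, b))))  →  k(b, p(k(c, k(b, b))))   [R1 at 2.1.1]
6. k(b, p(k(c, k(b, b))))  →  k(b, p(k(c, p(c))))   [R4 at 2.1.2]
7. k(b, p(k(c, p(c))))  →  k(b, p(c))   [R1 at 2.1]
8. k(b, p(c))  →  b   [R1 at ε]

yes — NF(t₁) = b, NF(t₂) = b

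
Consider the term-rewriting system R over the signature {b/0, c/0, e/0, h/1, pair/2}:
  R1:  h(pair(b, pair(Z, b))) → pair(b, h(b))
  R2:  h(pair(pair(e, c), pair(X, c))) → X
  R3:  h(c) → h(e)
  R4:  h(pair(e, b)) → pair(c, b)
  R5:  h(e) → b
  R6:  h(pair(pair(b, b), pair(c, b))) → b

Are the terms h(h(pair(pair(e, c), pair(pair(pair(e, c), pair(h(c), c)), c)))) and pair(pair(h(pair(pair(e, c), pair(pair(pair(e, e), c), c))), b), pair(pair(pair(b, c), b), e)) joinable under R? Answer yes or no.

no — NF(t₁) = b, NF(t₂) = pair(pair(pair(pair(e, e), c), b), pair(pair(pair(b, c), b), e))

Reduce t₁ = h(h(pair(pair(e, c), pair(pair(pair(e, c), pair(h(c), c)), c)))):
1. h(h(pair(pair(e, c), pair(pair(pair(e, c), pair(h(c), c)), c))))  →  h(pair(pair(e, c), pair(h(c), c)))   [R2 at 1]
2. h(pair(pair(e, c), pair(h(c), c)))  →  h(c)   [R2 at ε]
3. h(c)  →  h(e)   [R3 at ε]
4. h(e)  →  b   [R5 at ε]

Reduce t₂ = pair(pair(h(pair(pair(e, c), pair(pair(pair(e, e), c), c))), b), pair(pair(pair(b, c), b), e)):
1. pair(pair(h(pair(pair(e, c), pair(pair(pair(e, e), c), c))), b), pair(pair(pair(b, c), b), e))  →  pair(pair(pair(pair(e, e), c), b), pair(pair(pair(b, c), b), e))   [R2 at 1.1]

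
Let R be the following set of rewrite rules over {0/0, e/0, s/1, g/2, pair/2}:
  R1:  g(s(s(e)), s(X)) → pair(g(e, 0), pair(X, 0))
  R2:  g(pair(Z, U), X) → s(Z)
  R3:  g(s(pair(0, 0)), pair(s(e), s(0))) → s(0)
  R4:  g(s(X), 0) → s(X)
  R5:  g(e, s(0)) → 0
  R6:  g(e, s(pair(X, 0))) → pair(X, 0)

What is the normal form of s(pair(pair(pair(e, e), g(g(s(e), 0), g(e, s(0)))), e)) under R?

1. s(pair(pair(pair(e, e), g(g(s(e), 0), g(e, s(0)))), e))  →  s(pair(pair(pair(e, e), g(s(e), g(e, s(0)))), e))   [R4 at 1.1.2.1]
2. s(pair(pair(pair(e, e), g(s(e), g(e, s(0)))), e))  →  s(pair(pair(pair(e, e), g(s(e), 0)), e))   [R5 at 1.1.2.2]
3. s(pair(pair(pair(e, e), g(s(e), 0)), e))  →  s(pair(pair(pair(e, e), s(e)), e))   [R4 at 1.1.2]

s(pair(pair(pair(e, e), s(e)), e))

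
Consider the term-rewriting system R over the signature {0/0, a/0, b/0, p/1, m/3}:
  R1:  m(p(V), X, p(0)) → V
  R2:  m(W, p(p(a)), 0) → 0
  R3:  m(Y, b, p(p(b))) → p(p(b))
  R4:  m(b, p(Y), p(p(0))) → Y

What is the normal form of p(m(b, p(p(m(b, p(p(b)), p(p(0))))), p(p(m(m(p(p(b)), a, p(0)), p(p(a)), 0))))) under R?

p(p(p(b)))

1. p(m(b, p(p(m(b, p(p(b)), p(p(0))))), p(p(m(m(p(p(b)), a, p(0)), p(p(a)), 0)))))  →  p(m(b, p(p(p(b))), p(p(m(m(p(p(b)), a, p(0)), p(p(a)), 0)))))   [R4 at 1.2.1.1]
2. p(m(b, p(p(p(b))), p(p(m(m(p(p(b)), a, p(0)), p(p(a)), 0)))))  →  p(m(b, p(p(p(b))), p(p(0))))   [R2 at 1.3.1.1]
3. p(m(b, p(p(p(b))), p(p(0))))  →  p(p(p(b)))   [R4 at 1]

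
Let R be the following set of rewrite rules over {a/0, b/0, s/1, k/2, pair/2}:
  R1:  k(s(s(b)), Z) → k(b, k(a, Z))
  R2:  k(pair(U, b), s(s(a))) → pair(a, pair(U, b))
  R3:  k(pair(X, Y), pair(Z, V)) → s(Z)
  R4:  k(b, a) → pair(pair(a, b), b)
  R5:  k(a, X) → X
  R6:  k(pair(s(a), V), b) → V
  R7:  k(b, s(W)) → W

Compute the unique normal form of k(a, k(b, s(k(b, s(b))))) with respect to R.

1. k(a, k(b, s(k(b, s(b)))))  →  k(b, s(k(b, s(b))))   [R5 at ε]
2. k(b, s(k(b, s(b))))  →  k(b, s(b))   [R7 at ε]
3. k(b, s(b))  →  b   [R7 at ε]

b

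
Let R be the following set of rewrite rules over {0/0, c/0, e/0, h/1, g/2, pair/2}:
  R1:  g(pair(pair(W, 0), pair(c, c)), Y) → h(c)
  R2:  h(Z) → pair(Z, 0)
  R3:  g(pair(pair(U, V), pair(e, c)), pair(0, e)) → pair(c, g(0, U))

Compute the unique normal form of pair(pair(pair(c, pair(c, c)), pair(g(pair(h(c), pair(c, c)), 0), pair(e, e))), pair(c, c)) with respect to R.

1. pair(pair(pair(c, pair(c, c)), pair(g(pair(h(c), pair(c, c)), 0), pair(e, e))), pair(c, c))  →  pair(pair(pair(c, pair(c, c)), pair(g(pair(pair(c, 0), pair(c, c)), 0), pair(e, e))), pair(c, c))   [R2 at 1.2.1.1.1]
2. pair(pair(pair(c, pair(c, c)), pair(g(pair(pair(c, 0), pair(c, c)), 0), pair(e, e))), pair(c, c))  →  pair(pair(pair(c, pair(c, c)), pair(h(c), pair(e, e))), pair(c, c))   [R1 at 1.2.1]
3. pair(pair(pair(c, pair(c, c)), pair(h(c), pair(e, e))), pair(c, c))  →  pair(pair(pair(c, pair(c, c)), pair(pair(c, 0), pair(e, e))), pair(c, c))   [R2 at 1.2.1]

pair(pair(pair(c, pair(c, c)), pair(pair(c, 0), pair(e, e))), pair(c, c))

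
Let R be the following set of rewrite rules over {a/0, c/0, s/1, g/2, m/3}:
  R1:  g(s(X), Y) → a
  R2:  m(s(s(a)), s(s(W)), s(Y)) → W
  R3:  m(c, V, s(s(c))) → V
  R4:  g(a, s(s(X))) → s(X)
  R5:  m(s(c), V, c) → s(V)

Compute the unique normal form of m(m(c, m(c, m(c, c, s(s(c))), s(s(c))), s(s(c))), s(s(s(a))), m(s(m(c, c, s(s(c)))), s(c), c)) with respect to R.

1. m(m(c, m(c, m(c, c, s(s(c))), s(s(c))), s(s(c))), s(s(s(a))), m(s(m(c, c, s(s(c)))), s(c), c))  →  m(m(c, m(c, c, s(s(c))), s(s(c))), s(s(s(a))), m(s(m(c, c, s(s(c)))), s(c), c))   [R3 at 1]
2. m(m(c, m(c, c, s(s(c))), s(s(c))), s(s(s(a))), m(s(m(c, c, s(s(c)))), s(c), c))  →  m(m(c, c, s(s(c))), s(s(s(a))), m(s(m(c, c, s(s(c)))), s(c), c))   [R3 at 1]
3. m(m(c, c, s(s(c))), s(s(s(a))), m(s(m(c, c, s(s(c)))), s(c), c))  →  m(c, s(s(s(a))), m(s(m(c, c, s(s(c)))), s(c), c))   [R3 at 1]
4. m(c, s(s(s(a))), m(s(m(c, c, s(s(c)))), s(c), c))  →  m(c, s(s(s(a))), m(s(c), s(c), c))   [R3 at 3.1.1]
5. m(c, s(s(s(a))), m(s(c), s(c), c))  →  m(c, s(s(s(a))), s(s(c)))   [R5 at 3]
6. m(c, s(s(s(a))), s(s(c)))  →  s(s(s(a)))   [R3 at ε]

s(s(s(a)))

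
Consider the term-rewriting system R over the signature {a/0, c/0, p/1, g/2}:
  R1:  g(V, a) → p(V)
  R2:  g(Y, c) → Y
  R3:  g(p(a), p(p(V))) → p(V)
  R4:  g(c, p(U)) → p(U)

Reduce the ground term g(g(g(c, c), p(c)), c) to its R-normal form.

1. g(g(g(c, c), p(c)), c)  →  g(g(c, c), p(c))   [R2 at ε]
2. g(g(c, c), p(c))  →  g(c, p(c))   [R2 at 1]
3. g(c, p(c))  →  p(c)   [R4 at ε]

p(c)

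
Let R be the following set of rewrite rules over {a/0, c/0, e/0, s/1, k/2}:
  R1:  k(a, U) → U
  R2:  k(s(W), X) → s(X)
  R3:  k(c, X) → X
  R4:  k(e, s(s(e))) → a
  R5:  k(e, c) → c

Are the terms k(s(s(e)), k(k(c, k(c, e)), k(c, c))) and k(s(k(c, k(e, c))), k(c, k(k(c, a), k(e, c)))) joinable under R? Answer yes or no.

Reduce t₁ = k(s(s(e)), k(k(c, k(c, e)), k(c, c))):
1. k(s(s(e)), k(k(c, k(c, e)), k(c, c)))  →  s(k(k(c, k(c, e)), k(c, c)))   [R2 at ε]
2. s(k(k(c, k(c, e)), k(c, c)))  →  s(k(k(c, e), k(c, c)))   [R3 at 1.1]
3. s(k(k(c, e), k(c, c)))  →  s(k(e, k(c, c)))   [R3 at 1.1]
4. s(k(e, k(c, c)))  →  s(k(e, c))   [R3 at 1.2]
5. s(k(e, c))  →  s(c)   [R5 at 1]

Reduce t₂ = k(s(k(c, k(e, c))), k(c, k(k(c, a), k(e, c)))):
1. k(s(k(c, k(e, c))), k(c, k(k(c, a), k(e, c))))  →  s(k(c, k(k(c, a), k(e, c))))   [R2 at ε]
2. s(k(c, k(k(c, a), k(e, c))))  →  s(k(k(c, a), k(e, c)))   [R3 at 1]
3. s(k(k(c, a), k(e, c)))  →  s(k(a, k(e, c)))   [R3 at 1.1]
4. s(k(a, k(e, c)))  →  s(k(e, c))   [R1 at 1]
5. s(k(e, c))  →  s(c)   [R5 at 1]

yes — NF(t₁) = s(c), NF(t₂) = s(c)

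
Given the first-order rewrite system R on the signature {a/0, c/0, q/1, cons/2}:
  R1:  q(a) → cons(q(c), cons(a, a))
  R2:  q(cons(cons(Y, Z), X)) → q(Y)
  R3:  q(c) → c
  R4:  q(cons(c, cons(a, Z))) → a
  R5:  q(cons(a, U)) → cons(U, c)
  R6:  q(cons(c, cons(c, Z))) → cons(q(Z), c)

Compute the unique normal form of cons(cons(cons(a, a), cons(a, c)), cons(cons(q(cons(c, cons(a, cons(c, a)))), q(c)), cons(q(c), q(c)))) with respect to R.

1. cons(cons(cons(a, a), cons(a, c)), cons(cons(q(cons(c, cons(a, cons(c, a)))), q(c)), cons(q(c), q(c))))  →  cons(cons(cons(a, a), cons(a, c)), cons(cons(a, q(c)), cons(q(c), q(c))))   [R4 at 2.1.1]
2. cons(cons(cons(a, a), cons(a, c)), cons(cons(a, q(c)), cons(q(c), q(c))))  →  cons(cons(cons(a, a), cons(a, c)), cons(cons(a, c), cons(q(c), q(c))))   [R3 at 2.1.2]
3. cons(cons(cons(a, a), cons(a, c)), cons(cons(a, c), cons(q(c), q(c))))  →  cons(cons(cons(a, a), cons(a, c)), cons(cons(a, c), cons(c, q(c))))   [R3 at 2.2.1]
4. cons(cons(cons(a, a), cons(a, c)), cons(cons(a, c), cons(c, q(c))))  →  cons(cons(cons(a, a), cons(a, c)), cons(cons(a, c), cons(c, c)))   [R3 at 2.2.2]

cons(cons(cons(a, a), cons(a, c)), cons(cons(a, c), cons(c, c)))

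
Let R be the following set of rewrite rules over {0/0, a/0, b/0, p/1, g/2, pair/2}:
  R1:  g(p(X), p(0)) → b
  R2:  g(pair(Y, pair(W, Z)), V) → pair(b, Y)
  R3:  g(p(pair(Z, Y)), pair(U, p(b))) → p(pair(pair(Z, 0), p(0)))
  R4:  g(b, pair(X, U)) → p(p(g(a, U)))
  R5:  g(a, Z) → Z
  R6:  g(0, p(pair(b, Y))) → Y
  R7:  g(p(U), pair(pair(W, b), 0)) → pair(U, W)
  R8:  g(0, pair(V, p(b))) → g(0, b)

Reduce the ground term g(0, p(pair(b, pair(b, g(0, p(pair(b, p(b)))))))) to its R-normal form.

1. g(0, p(pair(b, pair(b, g(0, p(pair(b, p(b))))))))  →  pair(b, g(0, p(pair(b, p(b)))))   [R6 at ε]
2. pair(b, g(0, p(pair(b, p(b)))))  →  pair(b, p(b))   [R6 at 2]

pair(b, p(b))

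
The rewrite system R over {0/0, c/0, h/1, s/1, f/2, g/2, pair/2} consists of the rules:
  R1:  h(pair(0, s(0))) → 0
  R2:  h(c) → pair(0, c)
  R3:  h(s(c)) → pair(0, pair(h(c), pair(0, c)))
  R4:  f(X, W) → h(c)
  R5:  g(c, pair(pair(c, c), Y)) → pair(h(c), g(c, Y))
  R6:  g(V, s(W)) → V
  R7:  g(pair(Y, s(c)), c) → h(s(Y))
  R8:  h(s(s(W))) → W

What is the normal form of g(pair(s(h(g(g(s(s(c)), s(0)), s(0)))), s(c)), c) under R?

c

1. g(pair(s(h(g(g(s(s(c)), s(0)), s(0)))), s(c)), c)  →  h(s(s(h(g(g(s(s(c)), s(0)), s(0))))))   [R7 at ε]
2. h(s(s(h(g(g(s(s(c)), s(0)), s(0))))))  →  h(g(g(s(s(c)), s(0)), s(0)))   [R8 at ε]
3. h(g(g(s(s(c)), s(0)), s(0)))  →  h(g(s(s(c)), s(0)))   [R6 at 1]
4. h(g(s(s(c)), s(0)))  →  h(s(s(c)))   [R6 at 1]
5. h(s(s(c)))  →  c   [R8 at ε]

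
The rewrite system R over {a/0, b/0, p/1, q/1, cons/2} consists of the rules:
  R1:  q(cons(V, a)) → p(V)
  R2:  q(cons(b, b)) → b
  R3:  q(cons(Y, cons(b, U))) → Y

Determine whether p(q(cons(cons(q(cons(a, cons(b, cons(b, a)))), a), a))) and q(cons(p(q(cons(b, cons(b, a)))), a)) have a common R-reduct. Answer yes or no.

no — NF(t₁) = p(p(cons(a, a))), NF(t₂) = p(p(b))

Reduce t₁ = p(q(cons(cons(q(cons(a, cons(b, cons(b, a)))), a), a))):
1. p(q(cons(cons(q(cons(a, cons(b, cons(b, a)))), a), a)))  →  p(p(cons(q(cons(a, cons(b, cons(b, a)))), a)))   [R1 at 1]
2. p(p(cons(q(cons(a, cons(b, cons(b, a)))), a)))  →  p(p(cons(a, a)))   [R3 at 1.1.1]

Reduce t₂ = q(cons(p(q(cons(b, cons(b, a)))), a)):
1. q(cons(p(q(cons(b, cons(b, a)))), a))  →  p(p(q(cons(b, cons(b, a)))))   [R1 at ε]
2. p(p(q(cons(b, cons(b, a)))))  →  p(p(b))   [R3 at 1.1]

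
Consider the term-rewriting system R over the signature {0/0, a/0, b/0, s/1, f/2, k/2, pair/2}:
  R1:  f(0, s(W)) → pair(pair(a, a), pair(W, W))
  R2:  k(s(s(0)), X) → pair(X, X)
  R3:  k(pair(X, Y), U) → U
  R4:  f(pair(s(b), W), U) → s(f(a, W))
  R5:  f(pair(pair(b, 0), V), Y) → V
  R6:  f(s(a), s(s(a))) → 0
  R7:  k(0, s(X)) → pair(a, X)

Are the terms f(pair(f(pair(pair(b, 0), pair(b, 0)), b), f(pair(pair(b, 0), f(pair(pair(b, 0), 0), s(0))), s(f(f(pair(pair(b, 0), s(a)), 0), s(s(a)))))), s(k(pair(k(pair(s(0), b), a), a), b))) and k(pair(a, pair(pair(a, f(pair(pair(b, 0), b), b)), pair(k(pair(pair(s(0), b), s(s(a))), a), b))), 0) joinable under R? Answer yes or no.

yes — NF(t₁) = 0, NF(t₂) = 0

Reduce t₁ = f(pair(f(pair(pair(b, 0), pair(b, 0)), b), f(pair(pair(b, 0), f(pair(pair(b, 0), 0), s(0))), s(f(f(pair(pair(b, 0), s(a)), 0), s(s(a)))))), s(k(pair(k(pair(s(0), b), a), a), b))):
1. f(pair(f(pair(pair(b, 0), pair(b, 0)), b), f(pair(pair(b, 0), f(pair(pair(b, 0), 0), s(0))), s(f(f(pair(pair(b, 0), s(a)), 0), s(s(a)))))), s(k(pair(k(pair(s(0), b), a), a), b)))  →  f(pair(pair(b, 0), f(pair(pair(b, 0), f(pair(pair(b, 0), 0), s(0))), s(f(f(pair(pair(b, 0), s(a)), 0), s(s(a)))))), s(k(pair(k(pair(s(0), b), a), a), b)))   [R5 at 1.1]
2. f(pair(pair(b, 0), f(pair(pair(b, 0), f(pair(pair(b, 0), 0), s(0))), s(f(f(pair(pair(b, 0), s(a)), 0), s(s(a)))))), s(k(pair(k(pair(s(0), b), a), a), b)))  →  f(pair(pair(b, 0), f(pair(pair(b, 0), 0), s(0))), s(f(f(pair(pair(b, 0), s(a)), 0), s(s(a)))))   [R5 at ε]
3. f(pair(pair(b, 0), f(pair(pair(b, 0), 0), s(0))), s(f(f(pair(pair(b, 0), s(a)), 0), s(s(a)))))  →  f(pair(pair(b, 0), 0), s(0))   [R5 at ε]
4. f(pair(pair(b, 0), 0), s(0))  →  0   [R5 at ε]

Reduce t₂ = k(pair(a, pair(pair(a, f(pair(pair(b, 0), b), b)), pair(k(pair(pair(s(0), b), s(s(a))), a), b))), 0):
1. k(pair(a, pair(pair(a, f(pair(pair(b, 0), b), b)), pair(k(pair(pair(s(0), b), s(s(a))), a), b))), 0)  →  0   [R3 at ε]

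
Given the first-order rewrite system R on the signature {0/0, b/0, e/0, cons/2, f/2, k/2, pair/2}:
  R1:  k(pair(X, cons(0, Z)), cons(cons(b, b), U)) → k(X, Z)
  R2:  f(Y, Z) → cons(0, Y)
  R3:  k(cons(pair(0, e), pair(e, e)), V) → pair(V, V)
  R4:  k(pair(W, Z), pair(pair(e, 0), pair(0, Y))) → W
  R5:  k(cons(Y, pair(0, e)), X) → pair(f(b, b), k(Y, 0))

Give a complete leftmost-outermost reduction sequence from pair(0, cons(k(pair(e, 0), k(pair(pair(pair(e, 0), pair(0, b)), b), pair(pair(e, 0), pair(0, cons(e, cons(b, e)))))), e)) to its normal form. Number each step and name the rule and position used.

pair(0, cons(e, e))

1. pair(0, cons(k(pair(e, 0), k(pair(pair(pair(e, 0), pair(0, b)), b), pair(pair(e, 0), pair(0, cons(e, cons(b, e)))))), e))  →  pair(0, cons(k(pair(e, 0), pair(pair(e, 0), pair(0, b))), e))   [R4 at 2.1.2]
2. pair(0, cons(k(pair(e, 0), pair(pair(e, 0), pair(0, b))), e))  →  pair(0, cons(e, e))   [R4 at 2.1]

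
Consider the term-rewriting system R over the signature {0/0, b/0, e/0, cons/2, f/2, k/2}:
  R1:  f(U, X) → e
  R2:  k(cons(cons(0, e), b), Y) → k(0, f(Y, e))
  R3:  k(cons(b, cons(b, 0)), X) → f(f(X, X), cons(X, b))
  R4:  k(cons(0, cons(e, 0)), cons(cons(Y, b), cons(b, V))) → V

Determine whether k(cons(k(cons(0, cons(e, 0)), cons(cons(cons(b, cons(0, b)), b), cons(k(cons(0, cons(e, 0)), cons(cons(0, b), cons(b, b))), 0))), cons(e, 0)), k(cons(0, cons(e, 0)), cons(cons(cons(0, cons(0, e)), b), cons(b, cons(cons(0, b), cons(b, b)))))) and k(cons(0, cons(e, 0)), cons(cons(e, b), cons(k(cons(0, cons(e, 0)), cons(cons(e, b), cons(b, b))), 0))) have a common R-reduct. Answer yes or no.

no — NF(t₁) = b, NF(t₂) = 0

Reduce t₁ = k(cons(k(cons(0, cons(e, 0)), cons(cons(cons(b, cons(0, b)), b), cons(k(cons(0, cons(e, 0)), cons(cons(0, b), cons(b, b))), 0))), cons(e, 0)), k(cons(0, cons(e, 0)), cons(cons(cons(0, cons(0, e)), b), cons(b, cons(cons(0, b), cons(b, b)))))):
1. k(cons(k(cons(0, cons(e, 0)), cons(cons(cons(b, cons(0, b)), b), cons(k(cons(0, cons(e, 0)), cons(cons(0, b), cons(b, b))), 0))), cons(e, 0)), k(cons(0, cons(e, 0)), cons(cons(cons(0, cons(0, e)), b), cons(b, cons(cons(0, b), cons(b, b))))))  →  k(cons(k(cons(0, cons(e, 0)), cons(cons(cons(b, cons(0, b)), b), cons(b, 0))), cons(e, 0)), k(cons(0, cons(e, 0)), cons(cons(cons(0, cons(0, e)), b), cons(b, cons(cons(0, b), cons(b, b))))))   [R4 at 1.1.2.2.1]
2. k(cons(k(cons(0, cons(e, 0)), cons(cons(cons(b, cons(0, b)), b), cons(b, 0))), cons(e, 0)), k(cons(0, cons(e, 0)), cons(cons(cons(0, cons(0, e)), b), cons(b, cons(cons(0, b), cons(b, b))))))  →  k(cons(0, cons(e, 0)), k(cons(0, cons(e, 0)), cons(cons(cons(0, cons(0, e)), b), cons(b, cons(cons(0, b), cons(b, b))))))   [R4 at 1.1]
3. k(cons(0, cons(e, 0)), k(cons(0, cons(e, 0)), cons(cons(cons(0, cons(0, e)), b), cons(b, cons(cons(0, b), cons(b, b))))))  →  k(cons(0, cons(e, 0)), cons(cons(0, b), cons(b, b)))   [R4 at 2]
4. k(cons(0, cons(e, 0)), cons(cons(0, b), cons(b, b)))  →  b   [R4 at ε]

Reduce t₂ = k(cons(0, cons(e, 0)), cons(cons(e, b), cons(k(cons(0, cons(e, 0)), cons(cons(e, b), cons(b, b))), 0))):
1. k(cons(0, cons(e, 0)), cons(cons(e, b), cons(k(cons(0, cons(e, 0)), cons(cons(e, b), cons(b, b))), 0)))  →  k(cons(0, cons(e, 0)), cons(cons(e, b), cons(b, 0)))   [R4 at 2.2.1]
2. k(cons(0, cons(e, 0)), cons(cons(e, b), cons(b, 0)))  →  0   [R4 at ε]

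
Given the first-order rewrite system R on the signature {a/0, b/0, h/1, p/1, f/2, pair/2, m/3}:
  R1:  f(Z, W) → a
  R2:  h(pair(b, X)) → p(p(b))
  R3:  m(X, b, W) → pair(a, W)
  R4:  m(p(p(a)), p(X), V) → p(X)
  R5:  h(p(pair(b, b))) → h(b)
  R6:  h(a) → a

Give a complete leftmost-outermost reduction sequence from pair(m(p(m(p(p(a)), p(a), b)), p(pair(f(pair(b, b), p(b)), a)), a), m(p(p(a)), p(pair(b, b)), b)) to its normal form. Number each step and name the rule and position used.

pair(p(pair(a, a)), p(pair(b, b)))

1. pair(m(p(m(p(p(a)), p(a), b)), p(pair(f(pair(b, b), p(b)), a)), a), m(p(p(a)), p(pair(b, b)), b))  →  pair(m(p(p(a)), p(pair(f(pair(b, b), p(b)), a)), a), m(p(p(a)), p(pair(b, b)), b))   [R4 at 1.1.1]
2. pair(m(p(p(a)), p(pair(f(pair(b, b), p(b)), a)), a), m(p(p(a)), p(pair(b, b)), b))  →  pair(p(pair(f(pair(b, b), p(b)), a)), m(p(p(a)), p(pair(b, b)), b))   [R4 at 1]
3. pair(p(pair(f(pair(b, b), p(b)), a)), m(p(p(a)), p(pair(b, b)), b))  →  pair(p(pair(a, a)), m(p(p(a)), p(pair(b, b)), b))   [R1 at 1.1.1]
4. pair(p(pair(a, a)), m(p(p(a)), p(pair(b, b)), b))  →  pair(p(pair(a, a)), p(pair(b, b)))   [R4 at 2]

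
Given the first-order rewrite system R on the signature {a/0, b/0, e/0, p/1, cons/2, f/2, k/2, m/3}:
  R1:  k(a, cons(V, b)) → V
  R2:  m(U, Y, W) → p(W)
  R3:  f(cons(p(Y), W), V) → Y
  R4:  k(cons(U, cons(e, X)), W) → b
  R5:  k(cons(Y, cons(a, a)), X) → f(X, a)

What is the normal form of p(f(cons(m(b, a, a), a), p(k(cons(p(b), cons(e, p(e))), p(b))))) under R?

p(a)

1. p(f(cons(m(b, a, a), a), p(k(cons(p(b), cons(e, p(e))), p(b)))))  →  p(f(cons(p(a), a), p(k(cons(p(b), cons(e, p(e))), p(b)))))   [R2 at 1.1.1]
2. p(f(cons(p(a), a), p(k(cons(p(b), cons(e, p(e))), p(b)))))  →  p(a)   [R3 at 1]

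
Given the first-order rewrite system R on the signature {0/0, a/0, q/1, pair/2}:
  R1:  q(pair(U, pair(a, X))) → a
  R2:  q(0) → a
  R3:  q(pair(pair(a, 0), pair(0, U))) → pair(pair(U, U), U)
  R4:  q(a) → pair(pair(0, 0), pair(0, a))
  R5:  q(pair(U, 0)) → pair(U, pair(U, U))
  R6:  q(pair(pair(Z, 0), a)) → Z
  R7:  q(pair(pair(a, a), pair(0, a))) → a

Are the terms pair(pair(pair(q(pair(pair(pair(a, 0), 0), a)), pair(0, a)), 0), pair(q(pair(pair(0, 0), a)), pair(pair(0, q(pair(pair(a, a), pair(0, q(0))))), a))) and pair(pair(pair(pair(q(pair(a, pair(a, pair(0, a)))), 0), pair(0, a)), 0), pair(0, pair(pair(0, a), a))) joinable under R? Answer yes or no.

yes — NF(t₁) = pair(pair(pair(pair(a, 0), pair(0, a)), 0), pair(0, pair(pair(0, a), a))), NF(t₂) = pair(pair(pair(pair(a, 0), pair(0, a)), 0), pair(0, pair(pair(0, a), a)))

Reduce t₁ = pair(pair(pair(q(pair(pair(pair(a, 0), 0), a)), pair(0, a)), 0), pair(q(pair(pair(0, 0), a)), pair(pair(0, q(pair(pair(a, a), pair(0, q(0))))), a))):
1. pair(pair(pair(q(pair(pair(pair(a, 0), 0), a)), pair(0, a)), 0), pair(q(pair(pair(0, 0), a)), pair(pair(0, q(pair(pair(a, a), pair(0, q(0))))), a)))  →  pair(pair(pair(pair(a, 0), pair(0, a)), 0), pair(q(pair(pair(0, 0), a)), pair(pair(0, q(pair(pair(a, a), pair(0, q(0))))), a)))   [R6 at 1.1.1]
2. pair(pair(pair(pair(a, 0), pair(0, a)), 0), pair(q(pair(pair(0, 0), a)), pair(pair(0, q(pair(pair(a, a), pair(0, q(0))))), a)))  →  pair(pair(pair(pair(a, 0), pair(0, a)), 0), pair(0, pair(pair(0, q(pair(pair(a, a), pair(0, q(0))))), a)))   [R6 at 2.1]
3. pair(pair(pair(pair(a, 0), pair(0, a)), 0), pair(0, pair(pair(0, q(pair(pair(a, a), pair(0, q(0))))), a)))  →  pair(pair(pair(pair(a, 0), pair(0, a)), 0), pair(0, pair(pair(0, q(pair(pair(a, a), pair(0, a)))), a)))   [R2 at 2.2.1.2.1.2.2]
4. pair(pair(pair(pair(a, 0), pair(0, a)), 0), pair(0, pair(pair(0, q(pair(pair(a, a), pair(0, a)))), a)))  →  pair(pair(pair(pair(a, 0), pair(0, a)), 0), pair(0, pair(pair(0, a), a)))   [R7 at 2.2.1.2]

Reduce t₂ = pair(pair(pair(pair(q(pair(a, pair(a, pair(0, a)))), 0), pair(0, a)), 0), pair(0, pair(pair(0, a), a))):
1. pair(pair(pair(pair(q(pair(a, pair(a, pair(0, a)))), 0), pair(0, a)), 0), pair(0, pair(pair(0, a), a)))  →  pair(pair(pair(pair(a, 0), pair(0, a)), 0), pair(0, pair(pair(0, a), a)))   [R1 at 1.1.1.1]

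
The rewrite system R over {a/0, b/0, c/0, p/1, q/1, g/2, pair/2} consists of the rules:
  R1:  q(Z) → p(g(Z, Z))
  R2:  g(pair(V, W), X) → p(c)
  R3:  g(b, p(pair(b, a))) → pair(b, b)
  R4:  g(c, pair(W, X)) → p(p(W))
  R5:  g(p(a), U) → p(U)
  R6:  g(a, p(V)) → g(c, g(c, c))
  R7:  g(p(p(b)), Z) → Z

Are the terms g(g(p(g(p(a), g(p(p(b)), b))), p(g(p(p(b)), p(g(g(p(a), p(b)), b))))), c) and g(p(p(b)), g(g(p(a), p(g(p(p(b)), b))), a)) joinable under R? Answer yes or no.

no — NF(t₁) = c, NF(t₂) = a

Reduce t₁ = g(g(p(g(p(a), g(p(p(b)), b))), p(g(p(p(b)), p(g(g(p(a), p(b)), b))))), c):
1. g(g(p(g(p(a), g(p(p(b)), b))), p(g(p(p(b)), p(g(g(p(a), p(b)), b))))), c)  →  g(g(p(p(g(p(p(b)), b))), p(g(p(p(b)), p(g(g(p(a), p(b)), b))))), c)   [R5 at 1.1.1]
2. g(g(p(p(g(p(p(b)), b))), p(g(p(p(b)), p(g(g(p(a), p(b)), b))))), c)  →  g(g(p(p(b)), p(g(p(p(b)), p(g(g(p(a), p(b)), b))))), c)   [R7 at 1.1.1.1]
3. g(g(p(p(b)), p(g(p(p(b)), p(g(g(p(a), p(b)), b))))), c)  →  g(p(g(p(p(b)), p(g(g(p(a), p(b)), b)))), c)   [R7 at 1]
4. g(p(g(p(p(b)), p(g(g(p(a), p(b)), b)))), c)  →  g(p(p(g(g(p(a), p(b)), b))), c)   [R7 at 1.1]
5. g(p(p(g(g(p(a), p(b)), b))), c)  →  g(p(p(g(p(p(b)), b))), c)   [R5 at 1.1.1.1]
6. g(p(p(g(p(p(b)), b))), c)  →  g(p(p(b)), c)   [R7 at 1.1.1]
7. g(p(p(b)), c)  →  c   [R7 at ε]

Reduce t₂ = g(p(p(b)), g(g(p(a), p(g(p(p(b)), b))), a)):
1. g(p(p(b)), g(g(p(a), p(g(p(p(b)), b))), a))  →  g(g(p(a), p(g(p(p(b)), b))), a)   [R7 at ε]
2. g(g(p(a), p(g(p(p(b)), b))), a)  →  g(p(p(g(p(p(b)), b))), a)   [R5 at 1]
3. g(p(p(g(p(p(b)), b))), a)  →  g(p(p(b)), a)   [R7 at 1.1.1]
4. g(p(p(b)), a)  →  a   [R7 at ε]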